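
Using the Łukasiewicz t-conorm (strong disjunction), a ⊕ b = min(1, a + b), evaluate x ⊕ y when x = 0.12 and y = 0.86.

0.98

x ⊕ y = min(1, 0.12 + 0.86) = min(1, 0.98) = 0.98
For comparison, the Gödel t-conorm max(a, b) would give 0.86.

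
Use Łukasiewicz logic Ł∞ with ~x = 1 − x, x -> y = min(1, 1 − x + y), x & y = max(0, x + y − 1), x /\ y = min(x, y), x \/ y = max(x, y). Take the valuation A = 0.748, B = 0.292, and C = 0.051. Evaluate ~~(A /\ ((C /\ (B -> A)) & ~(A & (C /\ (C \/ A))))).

0.051

B -> A = min(1, 1 − 0.292 + 0.748) = min(1, 1.456) = 1.000
C /\ (B -> A) = min(0.051, 1.000) = 0.051
C \/ A = max(0.051, 0.748) = 0.748
C /\ (C \/ A) = min(0.051, 0.748) = 0.051
A & (C /\ (C \/ A)) = max(0, 0.748 + 0.051 − 1) = max(0, -0.201) = 0.000
~(A & (C /\ (C \/ A))) = 1 − 0.000 = 1.000
(C /\ (B -> A)) & ~(A & (C /\ (C \/ A))) = max(0, 0.051 + 1.000 − 1) = max(0, 0.051) = 0.051
A /\ ((C /\ (B -> A)) & ~(A & (C /\ (C \/ A)))) = min(0.748, 0.051) = 0.051
~(A /\ ((C /\ (B -> A)) & ~(A & (C /\ (C \/ A))))) = 1 − 0.051 = 0.949
~~(A /\ ((C /\ (B -> A)) & ~(A & (C /\ (C \/ A))))) = 1 − 0.949 = 0.051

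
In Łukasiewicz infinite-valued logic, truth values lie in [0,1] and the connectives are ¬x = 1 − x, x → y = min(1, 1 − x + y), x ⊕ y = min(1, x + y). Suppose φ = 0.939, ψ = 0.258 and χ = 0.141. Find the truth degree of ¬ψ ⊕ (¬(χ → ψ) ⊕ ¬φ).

0.803

¬ψ = 1 − 0.258 = 0.742
χ → ψ = min(1, 1 − 0.141 + 0.258) = min(1, 1.117) = 1.000
¬(χ → ψ) = 1 − 1.000 = 0.000
¬φ = 1 − 0.939 = 0.061
¬(χ → ψ) ⊕ ¬φ = min(1, 0.000 + 0.061) = min(1, 0.061) = 0.061
¬ψ ⊕ (¬(χ → ψ) ⊕ ¬φ) = min(1, 0.742 + 0.061) = min(1, 0.803) = 0.803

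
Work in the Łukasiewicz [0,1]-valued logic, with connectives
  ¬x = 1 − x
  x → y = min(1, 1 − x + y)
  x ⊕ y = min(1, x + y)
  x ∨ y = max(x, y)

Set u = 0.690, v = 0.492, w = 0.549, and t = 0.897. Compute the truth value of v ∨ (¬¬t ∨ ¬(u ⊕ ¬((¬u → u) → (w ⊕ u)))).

¬t = 1 − 0.897 = 0.103
¬¬t = 1 − 0.103 = 0.897
¬u = 1 − 0.690 = 0.310
¬u → u = min(1, 1 − 0.310 + 0.690) = min(1, 1.380) = 1.000
w ⊕ u = min(1, 0.549 + 0.690) = min(1, 1.239) = 1.000
(¬u → u) → (w ⊕ u) = min(1, 1 − 1.000 + 1.000) = min(1, 1.000) = 1.000
¬((¬u → u) → (w ⊕ u)) = 1 − 1.000 = 0.000
u ⊕ ¬((¬u → u) → (w ⊕ u)) = min(1, 0.690 + 0.000) = min(1, 0.690) = 0.690
¬(u ⊕ ¬((¬u → u) → (w ⊕ u))) = 1 − 0.690 = 0.310
¬¬t ∨ ¬(u ⊕ ¬((¬u → u) → (w ⊕ u))) = max(0.897, 0.310) = 0.897
v ∨ (¬¬t ∨ ¬(u ⊕ ¬((¬u → u) → (w ⊕ u)))) = max(0.492, 0.897) = 0.897

0.897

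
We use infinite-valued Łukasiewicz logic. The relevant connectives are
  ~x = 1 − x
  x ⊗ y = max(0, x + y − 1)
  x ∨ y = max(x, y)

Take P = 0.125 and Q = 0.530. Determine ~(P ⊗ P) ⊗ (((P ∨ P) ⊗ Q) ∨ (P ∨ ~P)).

P ⊗ P = max(0, 0.125 + 0.125 − 1) = max(0, -0.750) = 0.000
~(P ⊗ P) = 1 − 0.000 = 1.000
P ∨ P = max(0.125, 0.125) = 0.125
(P ∨ P) ⊗ Q = max(0, 0.125 + 0.530 − 1) = max(0, -0.345) = 0.000
~P = 1 − 0.125 = 0.875
P ∨ ~P = max(0.125, 0.875) = 0.875
((P ∨ P) ⊗ Q) ∨ (P ∨ ~P) = max(0.000, 0.875) = 0.875
~(P ⊗ P) ⊗ (((P ∨ P) ⊗ Q) ∨ (P ∨ ~P)) = max(0, 1.000 + 0.875 − 1) = max(0, 0.875) = 0.875

0.875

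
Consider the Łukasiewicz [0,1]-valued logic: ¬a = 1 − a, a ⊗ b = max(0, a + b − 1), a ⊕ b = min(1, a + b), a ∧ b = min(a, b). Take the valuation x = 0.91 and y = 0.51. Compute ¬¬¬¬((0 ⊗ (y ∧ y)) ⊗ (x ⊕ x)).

0.00

y ∧ y = min(0.51, 0.51) = 0.51
0 ⊗ (y ∧ y) = max(0, 0.00 + 0.51 − 1) = max(0, -0.49) = 0.00
x ⊕ x = min(1, 0.91 + 0.91) = min(1, 1.82) = 1.00
(0 ⊗ (y ∧ y)) ⊗ (x ⊕ x) = max(0, 0.00 + 1.00 − 1) = max(0, 0.00) = 0.00
¬((0 ⊗ (y ∧ y)) ⊗ (x ⊕ x)) = 1 − 0.00 = 1.00
¬¬((0 ⊗ (y ∧ y)) ⊗ (x ⊕ x)) = 1 − 1.00 = 0.00
¬¬¬((0 ⊗ (y ∧ y)) ⊗ (x ⊕ x)) = 1 − 0.00 = 1.00
¬¬¬¬((0 ⊗ (y ∧ y)) ⊗ (x ⊕ x)) = 1 − 1.00 = 0.00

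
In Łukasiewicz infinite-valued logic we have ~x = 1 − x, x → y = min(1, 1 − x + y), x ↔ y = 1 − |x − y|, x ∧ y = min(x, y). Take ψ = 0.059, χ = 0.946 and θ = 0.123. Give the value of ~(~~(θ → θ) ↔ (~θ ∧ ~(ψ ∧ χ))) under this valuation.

θ → θ = min(1, 1 − 0.123 + 0.123) = min(1, 1.000) = 1.000
~(θ → θ) = 1 − 1.000 = 0.000
~~(θ → θ) = 1 − 0.000 = 1.000
~θ = 1 − 0.123 = 0.877
ψ ∧ χ = min(0.059, 0.946) = 0.059
~(ψ ∧ χ) = 1 − 0.059 = 0.941
~θ ∧ ~(ψ ∧ χ) = min(0.877, 0.941) = 0.877
~~(θ → θ) ↔ (~θ ∧ ~(ψ ∧ χ)) = 1 − |1.000 − 0.877| = 1 − 0.123 = 0.877
~(~~(θ → θ) ↔ (~θ ∧ ~(ψ ∧ χ))) = 1 − 0.877 = 0.123

0.123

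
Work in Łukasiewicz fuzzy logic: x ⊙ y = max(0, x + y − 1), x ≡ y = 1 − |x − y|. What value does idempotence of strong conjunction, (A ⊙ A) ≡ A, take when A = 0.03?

A ⊙ A = max(0, 0.03 + 0.03 − 1) = max(0, -0.94) = 0.00
(A ⊙ A) ≡ A = 1 − |0.00 − 0.03| = 1 − 0.03 = 0.97
(The value 0.97 < 1 shows this instance is not satisfied; fails in Ł∞ since a ⊗ a = max(0, 2a−1) ≠ a in general.)

0.97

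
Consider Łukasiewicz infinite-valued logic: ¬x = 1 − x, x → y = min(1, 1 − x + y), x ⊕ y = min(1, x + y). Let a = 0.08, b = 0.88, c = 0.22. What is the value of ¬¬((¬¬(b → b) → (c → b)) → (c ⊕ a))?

0.30

b → b = min(1, 1 − 0.88 + 0.88) = min(1, 1.00) = 1.00
¬(b → b) = 1 − 1.00 = 0.00
¬¬(b → b) = 1 − 0.00 = 1.00
c → b = min(1, 1 − 0.22 + 0.88) = min(1, 1.66) = 1.00
¬¬(b → b) → (c → b) = min(1, 1 − 1.00 + 1.00) = min(1, 1.00) = 1.00
c ⊕ a = min(1, 0.22 + 0.08) = min(1, 0.30) = 0.30
(¬¬(b → b) → (c → b)) → (c ⊕ a) = min(1, 1 − 1.00 + 0.30) = min(1, 0.30) = 0.30
¬((¬¬(b → b) → (c → b)) → (c ⊕ a)) = 1 − 0.30 = 0.70
¬¬((¬¬(b → b) → (c → b)) → (c ⊕ a)) = 1 − 0.70 = 0.30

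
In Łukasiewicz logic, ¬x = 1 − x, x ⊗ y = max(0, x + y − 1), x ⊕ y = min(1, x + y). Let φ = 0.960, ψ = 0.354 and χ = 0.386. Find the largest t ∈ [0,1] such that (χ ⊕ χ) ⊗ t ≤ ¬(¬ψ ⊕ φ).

0.228

χ ⊕ χ = min(1, 0.386 + 0.386) = min(1, 0.772) = 0.772
So the left factor is χ ⊕ χ = 0.772.
¬ψ = 1 − 0.354 = 0.646
¬ψ ⊕ φ = min(1, 0.646 + 0.960) = min(1, 1.606) = 1.000
¬(¬ψ ⊕ φ) = 1 − 1.000 = 0.000
So the right-hand bound is ¬(¬ψ ⊕ φ) = 0.000.
The residuum of the Łukasiewicz t-norm gives the supremum: min(1, 1 − 0.772 + 0.000).
1 − 0.772 + 0.000 = 0.228, so t = min(1, 0.228) = 0.228.
Check: 0.772 ⊗ 0.228 = max(0, 0.000) = 0.000 ≤ 0.000.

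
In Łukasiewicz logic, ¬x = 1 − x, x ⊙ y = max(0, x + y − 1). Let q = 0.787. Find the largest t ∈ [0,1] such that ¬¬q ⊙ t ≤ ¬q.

¬q = 1 − 0.787 = 0.213
¬¬q = 1 − 0.213 = 0.787
So the left factor is ¬¬q = 0.787.
So the right-hand bound is ¬q = 0.213.
The residuum of the Łukasiewicz t-norm gives the supremum: min(1, 1 − 0.787 + 0.213).
1 − 0.787 + 0.213 = 0.426, so t = min(1, 0.426) = 0.426.
Check: 0.787 ⊙ 0.426 = max(0, 0.213) = 0.213 ≤ 0.213.

0.426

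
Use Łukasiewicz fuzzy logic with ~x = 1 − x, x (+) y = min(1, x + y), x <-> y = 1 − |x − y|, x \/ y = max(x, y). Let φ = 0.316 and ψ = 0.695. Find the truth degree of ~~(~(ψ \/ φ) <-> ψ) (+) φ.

ψ \/ φ = max(0.695, 0.316) = 0.695
~(ψ \/ φ) = 1 − 0.695 = 0.305
~(ψ \/ φ) <-> ψ = 1 − |0.305 − 0.695| = 1 − 0.390 = 0.610
~(~(ψ \/ φ) <-> ψ) = 1 − 0.610 = 0.390
~~(~(ψ \/ φ) <-> ψ) = 1 − 0.390 = 0.610
~~(~(ψ \/ φ) <-> ψ) (+) φ = min(1, 0.610 + 0.316) = min(1, 0.926) = 0.926

0.926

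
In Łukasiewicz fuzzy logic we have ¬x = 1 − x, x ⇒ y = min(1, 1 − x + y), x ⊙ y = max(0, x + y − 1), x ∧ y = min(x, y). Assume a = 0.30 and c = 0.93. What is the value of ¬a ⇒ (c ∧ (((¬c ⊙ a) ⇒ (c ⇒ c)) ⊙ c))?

1.00

¬a = 1 − 0.30 = 0.70
¬c = 1 − 0.93 = 0.07
¬c ⊙ a = max(0, 0.07 + 0.30 − 1) = max(0, -0.63) = 0.00
c ⇒ c = min(1, 1 − 0.93 + 0.93) = min(1, 1.00) = 1.00
(¬c ⊙ a) ⇒ (c ⇒ c) = min(1, 1 − 0.00 + 1.00) = min(1, 2.00) = 1.00
((¬c ⊙ a) ⇒ (c ⇒ c)) ⊙ c = max(0, 1.00 + 0.93 − 1) = max(0, 0.93) = 0.93
c ∧ (((¬c ⊙ a) ⇒ (c ⇒ c)) ⊙ c) = min(0.93, 0.93) = 0.93
¬a ⇒ (c ∧ (((¬c ⊙ a) ⇒ (c ⇒ c)) ⊙ c)) = min(1, 1 − 0.70 + 0.93) = min(1, 1.23) = 1.00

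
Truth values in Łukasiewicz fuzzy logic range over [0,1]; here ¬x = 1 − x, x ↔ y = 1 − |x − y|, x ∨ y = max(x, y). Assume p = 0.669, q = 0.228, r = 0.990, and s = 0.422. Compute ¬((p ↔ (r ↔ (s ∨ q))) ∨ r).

s ∨ q = max(0.422, 0.228) = 0.422
r ↔ (s ∨ q) = 1 − |0.990 − 0.422| = 1 − 0.568 = 0.432
p ↔ (r ↔ (s ∨ q)) = 1 − |0.669 − 0.432| = 1 − 0.237 = 0.763
(p ↔ (r ↔ (s ∨ q))) ∨ r = max(0.763, 0.990) = 0.990
¬((p ↔ (r ↔ (s ∨ q))) ∨ r) = 1 − 0.990 = 0.010

0.010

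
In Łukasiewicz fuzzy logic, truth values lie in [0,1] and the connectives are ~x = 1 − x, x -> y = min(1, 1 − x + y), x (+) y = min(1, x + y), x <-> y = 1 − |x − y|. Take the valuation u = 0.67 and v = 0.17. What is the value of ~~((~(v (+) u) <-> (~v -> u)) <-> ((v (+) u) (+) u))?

0.32

v (+) u = min(1, 0.17 + 0.67) = min(1, 0.84) = 0.84
~(v (+) u) = 1 − 0.84 = 0.16
~v = 1 − 0.17 = 0.83
~v -> u = min(1, 1 − 0.83 + 0.67) = min(1, 0.84) = 0.84
~(v (+) u) <-> (~v -> u) = 1 − |0.16 − 0.84| = 1 − 0.68 = 0.32
(v (+) u) (+) u = min(1, 0.84 + 0.67) = min(1, 1.51) = 1.00
(~(v (+) u) <-> (~v -> u)) <-> ((v (+) u) (+) u) = 1 − |0.32 − 1.00| = 1 − 0.68 = 0.32
~((~(v (+) u) <-> (~v -> u)) <-> ((v (+) u) (+) u)) = 1 − 0.32 = 0.68
~~((~(v (+) u) <-> (~v -> u)) <-> ((v (+) u) (+) u)) = 1 − 0.68 = 0.32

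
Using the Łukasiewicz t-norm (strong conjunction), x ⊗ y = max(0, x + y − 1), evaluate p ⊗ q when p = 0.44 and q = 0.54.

p ⊗ q = max(0, 0.44 + 0.54 − 1) = max(0, -0.02) = 0.00
For comparison, the Gödel (minimum) t-norm min(x, y) would give 0.44.

0.00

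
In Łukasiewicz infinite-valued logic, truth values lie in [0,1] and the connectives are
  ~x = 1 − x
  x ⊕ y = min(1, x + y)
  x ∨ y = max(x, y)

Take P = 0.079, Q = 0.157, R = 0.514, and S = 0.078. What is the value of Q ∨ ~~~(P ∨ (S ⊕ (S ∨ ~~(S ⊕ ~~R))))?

~R = 1 − 0.514 = 0.486
~~R = 1 − 0.486 = 0.514
S ⊕ ~~R = min(1, 0.078 + 0.514) = min(1, 0.592) = 0.592
~(S ⊕ ~~R) = 1 − 0.592 = 0.408
~~(S ⊕ ~~R) = 1 − 0.408 = 0.592
S ∨ ~~(S ⊕ ~~R) = max(0.078, 0.592) = 0.592
S ⊕ (S ∨ ~~(S ⊕ ~~R)) = min(1, 0.078 + 0.592) = min(1, 0.670) = 0.670
P ∨ (S ⊕ (S ∨ ~~(S ⊕ ~~R))) = max(0.079, 0.670) = 0.670
~(P ∨ (S ⊕ (S ∨ ~~(S ⊕ ~~R)))) = 1 − 0.670 = 0.330
~~(P ∨ (S ⊕ (S ∨ ~~(S ⊕ ~~R)))) = 1 − 0.330 = 0.670
~~~(P ∨ (S ⊕ (S ∨ ~~(S ⊕ ~~R)))) = 1 − 0.670 = 0.330
Q ∨ ~~~(P ∨ (S ⊕ (S ∨ ~~(S ⊕ ~~R)))) = max(0.157, 0.330) = 0.330

0.330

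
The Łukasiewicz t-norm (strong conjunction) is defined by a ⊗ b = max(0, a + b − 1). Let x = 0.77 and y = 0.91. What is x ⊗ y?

x ⊗ y = max(0, 0.77 + 0.91 − 1) = max(0, 0.68) = 0.68
For comparison, the Gödel (minimum) t-norm min(a, b) would give 0.77.

0.68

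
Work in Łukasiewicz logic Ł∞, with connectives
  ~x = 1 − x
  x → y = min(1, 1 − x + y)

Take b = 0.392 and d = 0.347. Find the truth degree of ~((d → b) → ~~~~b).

d → b = min(1, 1 − 0.347 + 0.392) = min(1, 1.045) = 1.000
~b = 1 − 0.392 = 0.608
~~b = 1 − 0.608 = 0.392
~~~b = 1 − 0.392 = 0.608
~~~~b = 1 − 0.608 = 0.392
(d → b) → ~~~~b = min(1, 1 − 1.000 + 0.392) = min(1, 0.392) = 0.392
~((d → b) → ~~~~b) = 1 − 0.392 = 0.608

0.608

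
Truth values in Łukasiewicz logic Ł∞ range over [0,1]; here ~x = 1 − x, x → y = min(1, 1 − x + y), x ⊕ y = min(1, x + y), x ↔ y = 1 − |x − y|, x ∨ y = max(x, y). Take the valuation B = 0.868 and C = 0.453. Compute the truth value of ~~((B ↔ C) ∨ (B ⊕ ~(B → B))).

0.868

B ↔ C = 1 − |0.868 − 0.453| = 1 − 0.415 = 0.585
B → B = min(1, 1 − 0.868 + 0.868) = min(1, 1.000) = 1.000
~(B → B) = 1 − 1.000 = 0.000
B ⊕ ~(B → B) = min(1, 0.868 + 0.000) = min(1, 0.868) = 0.868
(B ↔ C) ∨ (B ⊕ ~(B → B)) = max(0.585, 0.868) = 0.868
~((B ↔ C) ∨ (B ⊕ ~(B → B))) = 1 − 0.868 = 0.132
~~((B ↔ C) ∨ (B ⊕ ~(B → B))) = 1 − 0.132 = 0.868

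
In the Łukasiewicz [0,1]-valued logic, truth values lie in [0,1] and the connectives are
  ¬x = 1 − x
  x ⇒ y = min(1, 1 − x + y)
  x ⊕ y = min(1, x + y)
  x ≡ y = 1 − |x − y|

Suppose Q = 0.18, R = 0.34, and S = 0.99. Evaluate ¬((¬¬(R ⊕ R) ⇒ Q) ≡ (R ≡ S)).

0.15

R ⊕ R = min(1, 0.34 + 0.34) = min(1, 0.68) = 0.68
¬(R ⊕ R) = 1 − 0.68 = 0.32
¬¬(R ⊕ R) = 1 − 0.32 = 0.68
¬¬(R ⊕ R) ⇒ Q = min(1, 1 − 0.68 + 0.18) = min(1, 0.50) = 0.50
R ≡ S = 1 − |0.34 − 0.99| = 1 − 0.65 = 0.35
(¬¬(R ⊕ R) ⇒ Q) ≡ (R ≡ S) = 1 − |0.50 − 0.35| = 1 − 0.15 = 0.85
¬((¬¬(R ⊕ R) ⇒ Q) ≡ (R ≡ S)) = 1 − 0.85 = 0.15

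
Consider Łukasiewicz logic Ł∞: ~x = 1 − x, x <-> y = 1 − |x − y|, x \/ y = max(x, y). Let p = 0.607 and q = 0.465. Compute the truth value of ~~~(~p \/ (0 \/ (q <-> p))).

0.142

~p = 1 − 0.607 = 0.393
q <-> p = 1 − |0.465 − 0.607| = 1 − 0.142 = 0.858
0 \/ (q <-> p) = max(0.000, 0.858) = 0.858
~p \/ (0 \/ (q <-> p)) = max(0.393, 0.858) = 0.858
~(~p \/ (0 \/ (q <-> p))) = 1 − 0.858 = 0.142
~~(~p \/ (0 \/ (q <-> p))) = 1 − 0.142 = 0.858
~~~(~p \/ (0 \/ (q <-> p))) = 1 − 0.858 = 0.142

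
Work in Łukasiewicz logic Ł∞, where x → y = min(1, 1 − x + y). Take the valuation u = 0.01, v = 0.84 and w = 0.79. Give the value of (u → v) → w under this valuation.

0.79

u → v = min(1, 1 − 0.01 + 0.84) = min(1, 1.83) = 1.00
(u → v) → w = min(1, 1 − 1.00 + 0.79) = min(1, 0.79) = 0.79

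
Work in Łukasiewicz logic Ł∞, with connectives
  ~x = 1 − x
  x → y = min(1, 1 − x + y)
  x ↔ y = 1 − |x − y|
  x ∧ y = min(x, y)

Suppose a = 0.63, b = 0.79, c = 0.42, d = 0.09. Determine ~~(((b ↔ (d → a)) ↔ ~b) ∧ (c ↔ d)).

0.42

d → a = min(1, 1 − 0.09 + 0.63) = min(1, 1.54) = 1.00
b ↔ (d → a) = 1 − |0.79 − 1.00| = 1 − 0.21 = 0.79
~b = 1 − 0.79 = 0.21
(b ↔ (d → a)) ↔ ~b = 1 − |0.79 − 0.21| = 1 − 0.58 = 0.42
c ↔ d = 1 − |0.42 − 0.09| = 1 − 0.33 = 0.67
((b ↔ (d → a)) ↔ ~b) ∧ (c ↔ d) = min(0.42, 0.67) = 0.42
~(((b ↔ (d → a)) ↔ ~b) ∧ (c ↔ d)) = 1 − 0.42 = 0.58
~~(((b ↔ (d → a)) ↔ ~b) ∧ (c ↔ d)) = 1 − 0.58 = 0.42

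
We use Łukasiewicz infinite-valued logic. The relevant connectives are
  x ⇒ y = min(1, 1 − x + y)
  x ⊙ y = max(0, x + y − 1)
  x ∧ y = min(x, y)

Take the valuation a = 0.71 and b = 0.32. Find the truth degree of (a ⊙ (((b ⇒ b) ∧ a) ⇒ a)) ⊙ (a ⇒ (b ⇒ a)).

b ⇒ b = min(1, 1 − 0.32 + 0.32) = min(1, 1.00) = 1.00
(b ⇒ b) ∧ a = min(1.00, 0.71) = 0.71
((b ⇒ b) ∧ a) ⇒ a = min(1, 1 − 0.71 + 0.71) = min(1, 1.00) = 1.00
a ⊙ (((b ⇒ b) ∧ a) ⇒ a) = max(0, 0.71 + 1.00 − 1) = max(0, 0.71) = 0.71
b ⇒ a = min(1, 1 − 0.32 + 0.71) = min(1, 1.39) = 1.00
a ⇒ (b ⇒ a) = min(1, 1 − 0.71 + 1.00) = min(1, 1.29) = 1.00
(a ⊙ (((b ⇒ b) ∧ a) ⇒ a)) ⊙ (a ⇒ (b ⇒ a)) = max(0, 0.71 + 1.00 − 1) = max(0, 0.71) = 0.71

0.71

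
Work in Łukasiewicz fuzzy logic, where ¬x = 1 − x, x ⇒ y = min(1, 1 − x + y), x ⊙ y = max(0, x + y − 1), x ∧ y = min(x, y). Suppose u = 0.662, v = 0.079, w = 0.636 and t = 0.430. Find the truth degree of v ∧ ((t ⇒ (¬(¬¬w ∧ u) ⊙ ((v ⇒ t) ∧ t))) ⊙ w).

0.079

¬w = 1 − 0.636 = 0.364
¬¬w = 1 − 0.364 = 0.636
¬¬w ∧ u = min(0.636, 0.662) = 0.636
¬(¬¬w ∧ u) = 1 − 0.636 = 0.364
v ⇒ t = min(1, 1 − 0.079 + 0.430) = min(1, 1.351) = 1.000
(v ⇒ t) ∧ t = min(1.000, 0.430) = 0.430
¬(¬¬w ∧ u) ⊙ ((v ⇒ t) ∧ t) = max(0, 0.364 + 0.430 − 1) = max(0, -0.206) = 0.000
t ⇒ (¬(¬¬w ∧ u) ⊙ ((v ⇒ t) ∧ t)) = min(1, 1 − 0.430 + 0.000) = min(1, 0.570) = 0.570
(t ⇒ (¬(¬¬w ∧ u) ⊙ ((v ⇒ t) ∧ t))) ⊙ w = max(0, 0.570 + 0.636 − 1) = max(0, 0.206) = 0.206
v ∧ ((t ⇒ (¬(¬¬w ∧ u) ⊙ ((v ⇒ t) ∧ t))) ⊙ w) = min(0.079, 0.206) = 0.079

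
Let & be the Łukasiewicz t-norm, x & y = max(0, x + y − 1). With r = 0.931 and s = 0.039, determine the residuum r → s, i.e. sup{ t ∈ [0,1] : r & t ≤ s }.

0.108

The residuum of the Łukasiewicz t-norm gives the supremum: min(1, 1 − 0.931 + 0.039).
1 − 0.931 + 0.039 = 0.108, so t = min(1, 0.108) = 0.108.
Check: 0.931 & 0.108 = max(0, 0.039) = 0.039 ≤ 0.039.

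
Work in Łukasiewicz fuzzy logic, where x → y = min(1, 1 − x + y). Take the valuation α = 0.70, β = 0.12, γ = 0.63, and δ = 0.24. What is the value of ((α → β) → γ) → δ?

0.24

α → β = min(1, 1 − 0.70 + 0.12) = min(1, 0.42) = 0.42
(α → β) → γ = min(1, 1 − 0.42 + 0.63) = min(1, 1.21) = 1.00
((α → β) → γ) → δ = min(1, 1 − 1.00 + 0.24) = min(1, 0.24) = 0.24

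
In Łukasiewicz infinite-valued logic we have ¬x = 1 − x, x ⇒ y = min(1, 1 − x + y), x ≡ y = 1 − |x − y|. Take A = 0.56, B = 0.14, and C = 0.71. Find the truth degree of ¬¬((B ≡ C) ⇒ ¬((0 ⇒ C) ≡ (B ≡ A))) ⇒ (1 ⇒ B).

0.15

B ≡ C = 1 − |0.14 − 0.71| = 1 − 0.57 = 0.43
0 ⇒ C = min(1, 1 − 0.00 + 0.71) = min(1, 1.71) = 1.00
B ≡ A = 1 − |0.14 − 0.56| = 1 − 0.42 = 0.58
(0 ⇒ C) ≡ (B ≡ A) = 1 − |1.00 − 0.58| = 1 − 0.42 = 0.58
¬((0 ⇒ C) ≡ (B ≡ A)) = 1 − 0.58 = 0.42
(B ≡ C) ⇒ ¬((0 ⇒ C) ≡ (B ≡ A)) = min(1, 1 − 0.43 + 0.42) = min(1, 0.99) = 0.99
¬((B ≡ C) ⇒ ¬((0 ⇒ C) ≡ (B ≡ A))) = 1 − 0.99 = 0.01
¬¬((B ≡ C) ⇒ ¬((0 ⇒ C) ≡ (B ≡ A))) = 1 − 0.01 = 0.99
1 ⇒ B = min(1, 1 − 1.00 + 0.14) = min(1, 0.14) = 0.14
¬¬((B ≡ C) ⇒ ¬((0 ⇒ C) ≡ (B ≡ A))) ⇒ (1 ⇒ B) = min(1, 1 − 0.99 + 0.14) = min(1, 0.15) = 0.15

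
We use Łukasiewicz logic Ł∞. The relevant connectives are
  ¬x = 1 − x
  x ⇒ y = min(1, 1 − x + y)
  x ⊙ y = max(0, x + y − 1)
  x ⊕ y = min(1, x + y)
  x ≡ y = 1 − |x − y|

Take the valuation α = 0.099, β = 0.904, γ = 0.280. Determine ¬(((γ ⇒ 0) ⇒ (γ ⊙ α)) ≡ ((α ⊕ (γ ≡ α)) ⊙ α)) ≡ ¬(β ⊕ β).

γ ⇒ 0 = min(1, 1 − 0.280 + 0.000) = min(1, 0.720) = 0.720
γ ⊙ α = max(0, 0.280 + 0.099 − 1) = max(0, -0.621) = 0.000
(γ ⇒ 0) ⇒ (γ ⊙ α) = min(1, 1 − 0.720 + 0.000) = min(1, 0.280) = 0.280
γ ≡ α = 1 − |0.280 − 0.099| = 1 − 0.181 = 0.819
α ⊕ (γ ≡ α) = min(1, 0.099 + 0.819) = min(1, 0.918) = 0.918
(α ⊕ (γ ≡ α)) ⊙ α = max(0, 0.918 + 0.099 − 1) = max(0, 0.017) = 0.017
((γ ⇒ 0) ⇒ (γ ⊙ α)) ≡ ((α ⊕ (γ ≡ α)) ⊙ α) = 1 − |0.280 − 0.017| = 1 − 0.263 = 0.737
¬(((γ ⇒ 0) ⇒ (γ ⊙ α)) ≡ ((α ⊕ (γ ≡ α)) ⊙ α)) = 1 − 0.737 = 0.263
β ⊕ β = min(1, 0.904 + 0.904) = min(1, 1.808) = 1.000
¬(β ⊕ β) = 1 − 1.000 = 0.000
¬(((γ ⇒ 0) ⇒ (γ ⊙ α)) ≡ ((α ⊕ (γ ≡ α)) ⊙ α)) ≡ ¬(β ⊕ β) = 1 − |0.263 − 0.000| = 1 − 0.263 = 0.737

0.737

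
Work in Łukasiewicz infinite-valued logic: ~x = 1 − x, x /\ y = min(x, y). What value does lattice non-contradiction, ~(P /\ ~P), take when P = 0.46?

0.54

~P = 1 − 0.46 = 0.54
P /\ ~P = min(0.46, 0.54) = 0.46
~(P /\ ~P) = 1 − 0.46 = 0.54
(The value 0.54 < 1 shows this instance is not satisfied; not a Ł∞-tautology — its value is 1 − min(a, 1−a).)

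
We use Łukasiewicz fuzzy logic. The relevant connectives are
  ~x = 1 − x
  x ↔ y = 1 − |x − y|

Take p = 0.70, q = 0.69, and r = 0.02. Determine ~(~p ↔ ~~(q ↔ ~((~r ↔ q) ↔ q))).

0.03

~p = 1 − 0.70 = 0.30
~r = 1 − 0.02 = 0.98
~r ↔ q = 1 − |0.98 − 0.69| = 1 − 0.29 = 0.71
(~r ↔ q) ↔ q = 1 − |0.71 − 0.69| = 1 − 0.02 = 0.98
~((~r ↔ q) ↔ q) = 1 − 0.98 = 0.02
q ↔ ~((~r ↔ q) ↔ q) = 1 − |0.69 − 0.02| = 1 − 0.67 = 0.33
~(q ↔ ~((~r ↔ q) ↔ q)) = 1 − 0.33 = 0.67
~~(q ↔ ~((~r ↔ q) ↔ q)) = 1 − 0.67 = 0.33
~p ↔ ~~(q ↔ ~((~r ↔ q) ↔ q)) = 1 − |0.30 − 0.33| = 1 − 0.03 = 0.97
~(~p ↔ ~~(q ↔ ~((~r ↔ q) ↔ q))) = 1 − 0.97 = 0.03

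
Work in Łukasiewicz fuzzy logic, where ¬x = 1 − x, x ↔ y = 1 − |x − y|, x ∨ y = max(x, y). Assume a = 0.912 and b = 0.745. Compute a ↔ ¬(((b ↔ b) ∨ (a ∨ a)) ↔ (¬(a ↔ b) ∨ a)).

b ↔ b = 1 − |0.745 − 0.745| = 1 − 0.000 = 1.000
a ∨ a = max(0.912, 0.912) = 0.912
(b ↔ b) ∨ (a ∨ a) = max(1.000, 0.912) = 1.000
a ↔ b = 1 − |0.912 − 0.745| = 1 − 0.167 = 0.833
¬(a ↔ b) = 1 − 0.833 = 0.167
¬(a ↔ b) ∨ a = max(0.167, 0.912) = 0.912
((b ↔ b) ∨ (a ∨ a)) ↔ (¬(a ↔ b) ∨ a) = 1 − |1.000 − 0.912| = 1 − 0.088 = 0.912
¬(((b ↔ b) ∨ (a ∨ a)) ↔ (¬(a ↔ b) ∨ a)) = 1 − 0.912 = 0.088
a ↔ ¬(((b ↔ b) ∨ (a ∨ a)) ↔ (¬(a ↔ b) ∨ a)) = 1 − |0.912 − 0.088| = 1 − 0.824 = 0.176

0.176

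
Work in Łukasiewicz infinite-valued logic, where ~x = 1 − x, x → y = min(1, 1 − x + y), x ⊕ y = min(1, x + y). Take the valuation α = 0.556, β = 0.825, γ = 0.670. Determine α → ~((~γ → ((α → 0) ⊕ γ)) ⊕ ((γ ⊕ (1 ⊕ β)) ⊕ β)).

0.444

~γ = 1 − 0.670 = 0.330
α → 0 = min(1, 1 − 0.556 + 0.000) = min(1, 0.444) = 0.444
(α → 0) ⊕ γ = min(1, 0.444 + 0.670) = min(1, 1.114) = 1.000
~γ → ((α → 0) ⊕ γ) = min(1, 1 − 0.330 + 1.000) = min(1, 1.670) = 1.000
1 ⊕ β = min(1, 1.000 + 0.825) = min(1, 1.825) = 1.000
γ ⊕ (1 ⊕ β) = min(1, 0.670 + 1.000) = min(1, 1.670) = 1.000
(γ ⊕ (1 ⊕ β)) ⊕ β = min(1, 1.000 + 0.825) = min(1, 1.825) = 1.000
(~γ → ((α → 0) ⊕ γ)) ⊕ ((γ ⊕ (1 ⊕ β)) ⊕ β) = min(1, 1.000 + 1.000) = min(1, 2.000) = 1.000
~((~γ → ((α → 0) ⊕ γ)) ⊕ ((γ ⊕ (1 ⊕ β)) ⊕ β)) = 1 − 1.000 = 0.000
α → ~((~γ → ((α → 0) ⊕ γ)) ⊕ ((γ ⊕ (1 ⊕ β)) ⊕ β)) = min(1, 1 − 0.556 + 0.000) = min(1, 0.444) = 0.444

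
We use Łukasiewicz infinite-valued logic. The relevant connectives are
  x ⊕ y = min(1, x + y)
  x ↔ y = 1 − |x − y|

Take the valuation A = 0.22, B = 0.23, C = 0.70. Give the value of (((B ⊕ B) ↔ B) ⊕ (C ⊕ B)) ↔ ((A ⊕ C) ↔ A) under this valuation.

B ⊕ B = min(1, 0.23 + 0.23) = min(1, 0.46) = 0.46
(B ⊕ B) ↔ B = 1 − |0.46 − 0.23| = 1 − 0.23 = 0.77
C ⊕ B = min(1, 0.70 + 0.23) = min(1, 0.93) = 0.93
((B ⊕ B) ↔ B) ⊕ (C ⊕ B) = min(1, 0.77 + 0.93) = min(1, 1.70) = 1.00
A ⊕ C = min(1, 0.22 + 0.70) = min(1, 0.92) = 0.92
(A ⊕ C) ↔ A = 1 − |0.92 − 0.22| = 1 − 0.70 = 0.30
(((B ⊕ B) ↔ B) ⊕ (C ⊕ B)) ↔ ((A ⊕ C) ↔ A) = 1 − |1.00 − 0.30| = 1 − 0.70 = 0.30

0.30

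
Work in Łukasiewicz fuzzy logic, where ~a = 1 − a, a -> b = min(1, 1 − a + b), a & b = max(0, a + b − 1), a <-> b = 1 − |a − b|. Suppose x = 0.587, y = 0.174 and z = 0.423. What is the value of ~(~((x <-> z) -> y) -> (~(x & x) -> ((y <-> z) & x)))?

0.150

x <-> z = 1 − |0.587 − 0.423| = 1 − 0.164 = 0.836
(x <-> z) -> y = min(1, 1 − 0.836 + 0.174) = min(1, 0.338) = 0.338
~((x <-> z) -> y) = 1 − 0.338 = 0.662
x & x = max(0, 0.587 + 0.587 − 1) = max(0, 0.174) = 0.174
~(x & x) = 1 − 0.174 = 0.826
y <-> z = 1 − |0.174 − 0.423| = 1 − 0.249 = 0.751
(y <-> z) & x = max(0, 0.751 + 0.587 − 1) = max(0, 0.338) = 0.338
~(x & x) -> ((y <-> z) & x) = min(1, 1 − 0.826 + 0.338) = min(1, 0.512) = 0.512
~((x <-> z) -> y) -> (~(x & x) -> ((y <-> z) & x)) = min(1, 1 − 0.662 + 0.512) = min(1, 0.850) = 0.850
~(~((x <-> z) -> y) -> (~(x & x) -> ((y <-> z) & x))) = 1 − 0.850 = 0.150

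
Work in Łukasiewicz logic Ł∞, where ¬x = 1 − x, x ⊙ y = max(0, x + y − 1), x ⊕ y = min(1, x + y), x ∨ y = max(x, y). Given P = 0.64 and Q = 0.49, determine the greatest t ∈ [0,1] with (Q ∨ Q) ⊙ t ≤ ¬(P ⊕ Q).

0.51

Q ∨ Q = max(0.49, 0.49) = 0.49
So the left factor is Q ∨ Q = 0.49.
P ⊕ Q = min(1, 0.64 + 0.49) = min(1, 1.13) = 1.00
¬(P ⊕ Q) = 1 − 1.00 = 0.00
So the right-hand bound is ¬(P ⊕ Q) = 0.00.
The residuum of the Łukasiewicz t-norm gives the supremum: min(1, 1 − 0.49 + 0.00).
1 − 0.49 + 0.00 = 0.51, so t = min(1, 0.51) = 0.51.
Check: 0.49 ⊙ 0.51 = max(0, 0.00) = 0.00 ≤ 0.00.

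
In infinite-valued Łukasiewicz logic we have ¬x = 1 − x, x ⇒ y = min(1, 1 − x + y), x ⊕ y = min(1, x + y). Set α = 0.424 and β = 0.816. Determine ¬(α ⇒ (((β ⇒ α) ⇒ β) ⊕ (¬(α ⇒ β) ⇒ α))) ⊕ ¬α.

0.576

β ⇒ α = min(1, 1 − 0.816 + 0.424) = min(1, 0.608) = 0.608
(β ⇒ α) ⇒ β = min(1, 1 − 0.608 + 0.816) = min(1, 1.208) = 1.000
α ⇒ β = min(1, 1 − 0.424 + 0.816) = min(1, 1.392) = 1.000
¬(α ⇒ β) = 1 − 1.000 = 0.000
¬(α ⇒ β) ⇒ α = min(1, 1 − 0.000 + 0.424) = min(1, 1.424) = 1.000
((β ⇒ α) ⇒ β) ⊕ (¬(α ⇒ β) ⇒ α) = min(1, 1.000 + 1.000) = min(1, 2.000) = 1.000
α ⇒ (((β ⇒ α) ⇒ β) ⊕ (¬(α ⇒ β) ⇒ α)) = min(1, 1 − 0.424 + 1.000) = min(1, 1.576) = 1.000
¬(α ⇒ (((β ⇒ α) ⇒ β) ⊕ (¬(α ⇒ β) ⇒ α))) = 1 − 1.000 = 0.000
¬α = 1 − 0.424 = 0.576
¬(α ⇒ (((β ⇒ α) ⇒ β) ⊕ (¬(α ⇒ β) ⇒ α))) ⊕ ¬α = min(1, 0.000 + 0.576) = min(1, 0.576) = 0.576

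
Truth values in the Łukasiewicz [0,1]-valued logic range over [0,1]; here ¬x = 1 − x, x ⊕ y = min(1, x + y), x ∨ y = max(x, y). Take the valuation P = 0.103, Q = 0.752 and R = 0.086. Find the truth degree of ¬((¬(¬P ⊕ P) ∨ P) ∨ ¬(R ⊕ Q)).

0.838

¬P = 1 − 0.103 = 0.897
¬P ⊕ P = min(1, 0.897 + 0.103) = min(1, 1.000) = 1.000
¬(¬P ⊕ P) = 1 − 1.000 = 0.000
¬(¬P ⊕ P) ∨ P = max(0.000, 0.103) = 0.103
R ⊕ Q = min(1, 0.086 + 0.752) = min(1, 0.838) = 0.838
¬(R ⊕ Q) = 1 − 0.838 = 0.162
(¬(¬P ⊕ P) ∨ P) ∨ ¬(R ⊕ Q) = max(0.103, 0.162) = 0.162
¬((¬(¬P ⊕ P) ∨ P) ∨ ¬(R ⊕ Q)) = 1 − 0.162 = 0.838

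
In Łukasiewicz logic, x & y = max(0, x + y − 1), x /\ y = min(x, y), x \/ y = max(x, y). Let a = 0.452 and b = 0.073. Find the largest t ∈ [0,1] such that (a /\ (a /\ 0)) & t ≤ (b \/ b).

a /\ 0 = min(0.452, 0.000) = 0.000
a /\ (a /\ 0) = min(0.452, 0.000) = 0.000
So the left factor is a /\ (a /\ 0) = 0.000.
b \/ b = max(0.073, 0.073) = 0.073
So the right-hand bound is b \/ b = 0.073.
The residuum of the Łukasiewicz t-norm gives the supremum: min(1, 1 − 0.000 + 0.073).
1 − 0.000 + 0.073 = 1.073, so t = min(1, 1.073) = 1.000.
Check: 0.000 & 1.000 = max(0, 0.000) = 0.000 ≤ 0.073.

1.000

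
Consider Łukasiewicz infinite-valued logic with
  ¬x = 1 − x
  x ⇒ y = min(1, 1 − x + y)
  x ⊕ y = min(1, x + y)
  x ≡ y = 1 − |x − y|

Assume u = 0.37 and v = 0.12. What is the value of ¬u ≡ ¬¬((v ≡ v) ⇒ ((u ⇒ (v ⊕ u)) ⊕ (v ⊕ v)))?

¬u = 1 − 0.37 = 0.63
v ≡ v = 1 − |0.12 − 0.12| = 1 − 0.00 = 1.00
v ⊕ u = min(1, 0.12 + 0.37) = min(1, 0.49) = 0.49
u ⇒ (v ⊕ u) = min(1, 1 − 0.37 + 0.49) = min(1, 1.12) = 1.00
v ⊕ v = min(1, 0.12 + 0.12) = min(1, 0.24) = 0.24
(u ⇒ (v ⊕ u)) ⊕ (v ⊕ v) = min(1, 1.00 + 0.24) = min(1, 1.24) = 1.00
(v ≡ v) ⇒ ((u ⇒ (v ⊕ u)) ⊕ (v ⊕ v)) = min(1, 1 − 1.00 + 1.00) = min(1, 1.00) = 1.00
¬((v ≡ v) ⇒ ((u ⇒ (v ⊕ u)) ⊕ (v ⊕ v))) = 1 − 1.00 = 0.00
¬¬((v ≡ v) ⇒ ((u ⇒ (v ⊕ u)) ⊕ (v ⊕ v))) = 1 − 0.00 = 1.00
¬u ≡ ¬¬((v ≡ v) ⇒ ((u ⇒ (v ⊕ u)) ⊕ (v ⊕ v))) = 1 − |0.63 − 1.00| = 1 − 0.37 = 0.63

0.63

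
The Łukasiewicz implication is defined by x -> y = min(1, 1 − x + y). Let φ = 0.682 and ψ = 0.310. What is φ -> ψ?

0.628

φ -> ψ = min(1, 1 − 0.682 + 0.310) = min(1, 0.628) = 0.628
For comparison, the Gödel implication (1 if x ≤ y else y) would give 0.310.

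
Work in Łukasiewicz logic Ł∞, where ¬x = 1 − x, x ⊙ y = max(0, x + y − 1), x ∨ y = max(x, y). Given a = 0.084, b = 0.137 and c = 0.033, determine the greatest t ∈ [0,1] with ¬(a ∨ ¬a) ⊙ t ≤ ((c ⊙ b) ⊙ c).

0.916

¬a = 1 − 0.084 = 0.916
a ∨ ¬a = max(0.084, 0.916) = 0.916
¬(a ∨ ¬a) = 1 − 0.916 = 0.084
So the left factor is ¬(a ∨ ¬a) = 0.084.
c ⊙ b = max(0, 0.033 + 0.137 − 1) = max(0, -0.830) = 0.000
(c ⊙ b) ⊙ c = max(0, 0.000 + 0.033 − 1) = max(0, -0.967) = 0.000
So the right-hand bound is (c ⊙ b) ⊙ c = 0.000.
The residuum of the Łukasiewicz t-norm gives the supremum: min(1, 1 − 0.084 + 0.000).
1 − 0.084 + 0.000 = 0.916, so t = min(1, 0.916) = 0.916.
Check: 0.084 ⊙ 0.916 = max(0, 0.000) = 0.000 ≤ 0.000.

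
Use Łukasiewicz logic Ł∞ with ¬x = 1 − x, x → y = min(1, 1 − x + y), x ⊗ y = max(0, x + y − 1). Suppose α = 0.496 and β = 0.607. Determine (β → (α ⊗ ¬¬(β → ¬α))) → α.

¬α = 1 − 0.496 = 0.504
β → ¬α = min(1, 1 − 0.607 + 0.504) = min(1, 0.897) = 0.897
¬(β → ¬α) = 1 − 0.897 = 0.103
¬¬(β → ¬α) = 1 − 0.103 = 0.897
α ⊗ ¬¬(β → ¬α) = max(0, 0.496 + 0.897 − 1) = max(0, 0.393) = 0.393
β → (α ⊗ ¬¬(β → ¬α)) = min(1, 1 − 0.607 + 0.393) = min(1, 0.786) = 0.786
(β → (α ⊗ ¬¬(β → ¬α))) → α = min(1, 1 − 0.786 + 0.496) = min(1, 0.710) = 0.710

0.710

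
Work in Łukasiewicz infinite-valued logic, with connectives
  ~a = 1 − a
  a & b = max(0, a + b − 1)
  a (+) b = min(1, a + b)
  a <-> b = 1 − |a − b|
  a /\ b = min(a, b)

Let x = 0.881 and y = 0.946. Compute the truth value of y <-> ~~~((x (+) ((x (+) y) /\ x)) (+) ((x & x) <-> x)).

0.054

x (+) y = min(1, 0.881 + 0.946) = min(1, 1.827) = 1.000
(x (+) y) /\ x = min(1.000, 0.881) = 0.881
x (+) ((x (+) y) /\ x) = min(1, 0.881 + 0.881) = min(1, 1.762) = 1.000
x & x = max(0, 0.881 + 0.881 − 1) = max(0, 0.762) = 0.762
(x & x) <-> x = 1 − |0.762 − 0.881| = 1 − 0.119 = 0.881
(x (+) ((x (+) y) /\ x)) (+) ((x & x) <-> x) = min(1, 1.000 + 0.881) = min(1, 1.881) = 1.000
~((x (+) ((x (+) y) /\ x)) (+) ((x & x) <-> x)) = 1 − 1.000 = 0.000
~~((x (+) ((x (+) y) /\ x)) (+) ((x & x) <-> x)) = 1 − 0.000 = 1.000
~~~((x (+) ((x (+) y) /\ x)) (+) ((x & x) <-> x)) = 1 − 1.000 = 0.000
y <-> ~~~((x (+) ((x (+) y) /\ x)) (+) ((x & x) <-> x)) = 1 − |0.946 − 0.000| = 1 − 0.946 = 0.054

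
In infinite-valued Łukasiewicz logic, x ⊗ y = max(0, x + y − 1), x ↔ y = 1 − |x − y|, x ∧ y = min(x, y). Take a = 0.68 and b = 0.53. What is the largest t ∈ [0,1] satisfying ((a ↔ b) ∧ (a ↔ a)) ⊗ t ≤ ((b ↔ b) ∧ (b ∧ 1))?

a ↔ b = 1 − |0.68 − 0.53| = 1 − 0.15 = 0.85
a ↔ a = 1 − |0.68 − 0.68| = 1 − 0.00 = 1.00
(a ↔ b) ∧ (a ↔ a) = min(0.85, 1.00) = 0.85
So the left factor is (a ↔ b) ∧ (a ↔ a) = 0.85.
b ↔ b = 1 − |0.53 − 0.53| = 1 − 0.00 = 1.00
b ∧ 1 = min(0.53, 1.00) = 0.53
(b ↔ b) ∧ (b ∧ 1) = min(1.00, 0.53) = 0.53
So the right-hand bound is (b ↔ b) ∧ (b ∧ 1) = 0.53.
The residuum of the Łukasiewicz t-norm gives the supremum: min(1, 1 − 0.85 + 0.53).
1 − 0.85 + 0.53 = 0.68, so t = min(1, 0.68) = 0.68.
Check: 0.85 ⊗ 0.68 = max(0, 0.53) = 0.53 ≤ 0.53.

0.68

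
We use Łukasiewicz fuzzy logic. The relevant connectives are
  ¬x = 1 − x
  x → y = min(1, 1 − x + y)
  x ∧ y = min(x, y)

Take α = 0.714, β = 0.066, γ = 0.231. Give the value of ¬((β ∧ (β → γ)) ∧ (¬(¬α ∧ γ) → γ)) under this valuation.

0.934

β → γ = min(1, 1 − 0.066 + 0.231) = min(1, 1.165) = 1.000
β ∧ (β → γ) = min(0.066, 1.000) = 0.066
¬α = 1 − 0.714 = 0.286
¬α ∧ γ = min(0.286, 0.231) = 0.231
¬(¬α ∧ γ) = 1 − 0.231 = 0.769
¬(¬α ∧ γ) → γ = min(1, 1 − 0.769 + 0.231) = min(1, 0.462) = 0.462
(β ∧ (β → γ)) ∧ (¬(¬α ∧ γ) → γ) = min(0.066, 0.462) = 0.066
¬((β ∧ (β → γ)) ∧ (¬(¬α ∧ γ) → γ)) = 1 − 0.066 = 0.934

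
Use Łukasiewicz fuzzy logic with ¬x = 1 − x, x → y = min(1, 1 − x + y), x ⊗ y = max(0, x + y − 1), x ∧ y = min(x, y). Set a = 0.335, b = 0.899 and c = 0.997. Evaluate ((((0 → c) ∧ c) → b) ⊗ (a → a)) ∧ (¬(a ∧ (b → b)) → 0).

0.335

0 → c = min(1, 1 − 0.000 + 0.997) = min(1, 1.997) = 1.000
(0 → c) ∧ c = min(1.000, 0.997) = 0.997
((0 → c) ∧ c) → b = min(1, 1 − 0.997 + 0.899) = min(1, 0.902) = 0.902
a → a = min(1, 1 − 0.335 + 0.335) = min(1, 1.000) = 1.000
(((0 → c) ∧ c) → b) ⊗ (a → a) = max(0, 0.902 + 1.000 − 1) = max(0, 0.902) = 0.902
b → b = min(1, 1 − 0.899 + 0.899) = min(1, 1.000) = 1.000
a ∧ (b → b) = min(0.335, 1.000) = 0.335
¬(a ∧ (b → b)) = 1 − 0.335 = 0.665
¬(a ∧ (b → b)) → 0 = min(1, 1 − 0.665 + 0.000) = min(1, 0.335) = 0.335
((((0 → c) ∧ c) → b) ⊗ (a → a)) ∧ (¬(a ∧ (b → b)) → 0) = min(0.902, 0.335) = 0.335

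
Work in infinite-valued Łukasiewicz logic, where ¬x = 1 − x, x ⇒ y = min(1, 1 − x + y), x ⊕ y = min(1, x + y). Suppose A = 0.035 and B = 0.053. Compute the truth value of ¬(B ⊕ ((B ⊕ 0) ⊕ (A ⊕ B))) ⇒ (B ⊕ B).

0.300

B ⊕ 0 = min(1, 0.053 + 0.000) = min(1, 0.053) = 0.053
A ⊕ B = min(1, 0.035 + 0.053) = min(1, 0.088) = 0.088
(B ⊕ 0) ⊕ (A ⊕ B) = min(1, 0.053 + 0.088) = min(1, 0.141) = 0.141
B ⊕ ((B ⊕ 0) ⊕ (A ⊕ B)) = min(1, 0.053 + 0.141) = min(1, 0.194) = 0.194
¬(B ⊕ ((B ⊕ 0) ⊕ (A ⊕ B))) = 1 − 0.194 = 0.806
B ⊕ B = min(1, 0.053 + 0.053) = min(1, 0.106) = 0.106
¬(B ⊕ ((B ⊕ 0) ⊕ (A ⊕ B))) ⇒ (B ⊕ B) = min(1, 1 − 0.806 + 0.106) = min(1, 0.300) = 0.300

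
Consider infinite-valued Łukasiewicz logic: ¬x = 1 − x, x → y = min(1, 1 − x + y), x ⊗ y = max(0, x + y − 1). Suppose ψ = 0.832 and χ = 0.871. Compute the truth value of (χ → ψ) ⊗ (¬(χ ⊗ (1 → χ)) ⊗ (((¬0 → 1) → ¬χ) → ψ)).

0.219

χ → ψ = min(1, 1 − 0.871 + 0.832) = min(1, 0.961) = 0.961
1 → χ = min(1, 1 − 1.000 + 0.871) = min(1, 0.871) = 0.871
χ ⊗ (1 → χ) = max(0, 0.871 + 0.871 − 1) = max(0, 0.742) = 0.742
¬(χ ⊗ (1 → χ)) = 1 − 0.742 = 0.258
¬0 = 1 − 0.000 = 1.000
¬0 → 1 = min(1, 1 − 1.000 + 1.000) = min(1, 1.000) = 1.000
¬χ = 1 − 0.871 = 0.129
(¬0 → 1) → ¬χ = min(1, 1 − 1.000 + 0.129) = min(1, 0.129) = 0.129
((¬0 → 1) → ¬χ) → ψ = min(1, 1 − 0.129 + 0.832) = min(1, 1.703) = 1.000
¬(χ ⊗ (1 → χ)) ⊗ (((¬0 → 1) → ¬χ) → ψ) = max(0, 0.258 + 1.000 − 1) = max(0, 0.258) = 0.258
(χ → ψ) ⊗ (¬(χ ⊗ (1 → χ)) ⊗ (((¬0 → 1) → ¬χ) → ψ)) = max(0, 0.961 + 0.258 − 1) = max(0, 0.219) = 0.219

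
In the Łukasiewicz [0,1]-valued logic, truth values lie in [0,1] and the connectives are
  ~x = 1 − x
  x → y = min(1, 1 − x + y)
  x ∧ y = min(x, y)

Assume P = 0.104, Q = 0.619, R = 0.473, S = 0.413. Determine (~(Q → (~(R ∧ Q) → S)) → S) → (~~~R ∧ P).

0.104

R ∧ Q = min(0.473, 0.619) = 0.473
~(R ∧ Q) = 1 − 0.473 = 0.527
~(R ∧ Q) → S = min(1, 1 − 0.527 + 0.413) = min(1, 0.886) = 0.886
Q → (~(R ∧ Q) → S) = min(1, 1 − 0.619 + 0.886) = min(1, 1.267) = 1.000
~(Q → (~(R ∧ Q) → S)) = 1 − 1.000 = 0.000
~(Q → (~(R ∧ Q) → S)) → S = min(1, 1 − 0.000 + 0.413) = min(1, 1.413) = 1.000
~R = 1 − 0.473 = 0.527
~~R = 1 − 0.527 = 0.473
~~~R = 1 − 0.473 = 0.527
~~~R ∧ P = min(0.527, 0.104) = 0.104
(~(Q → (~(R ∧ Q) → S)) → S) → (~~~R ∧ P) = min(1, 1 − 1.000 + 0.104) = min(1, 0.104) = 0.104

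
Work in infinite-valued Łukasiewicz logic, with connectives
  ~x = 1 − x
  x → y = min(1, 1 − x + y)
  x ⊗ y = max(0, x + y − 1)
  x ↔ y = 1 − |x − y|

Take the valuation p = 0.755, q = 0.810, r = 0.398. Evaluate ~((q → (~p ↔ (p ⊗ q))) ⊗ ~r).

0.528

~p = 1 − 0.755 = 0.245
p ⊗ q = max(0, 0.755 + 0.810 − 1) = max(0, 0.565) = 0.565
~p ↔ (p ⊗ q) = 1 − |0.245 − 0.565| = 1 − 0.320 = 0.680
q → (~p ↔ (p ⊗ q)) = min(1, 1 − 0.810 + 0.680) = min(1, 0.870) = 0.870
~r = 1 − 0.398 = 0.602
(q → (~p ↔ (p ⊗ q))) ⊗ ~r = max(0, 0.870 + 0.602 − 1) = max(0, 0.472) = 0.472
~((q → (~p ↔ (p ⊗ q))) ⊗ ~r) = 1 − 0.472 = 0.528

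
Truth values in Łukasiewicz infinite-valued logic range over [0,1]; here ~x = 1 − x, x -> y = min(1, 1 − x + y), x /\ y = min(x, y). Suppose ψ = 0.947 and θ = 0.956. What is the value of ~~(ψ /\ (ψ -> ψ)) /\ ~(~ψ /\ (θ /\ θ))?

ψ -> ψ = min(1, 1 − 0.947 + 0.947) = min(1, 1.000) = 1.000
ψ /\ (ψ -> ψ) = min(0.947, 1.000) = 0.947
~(ψ /\ (ψ -> ψ)) = 1 − 0.947 = 0.053
~~(ψ /\ (ψ -> ψ)) = 1 − 0.053 = 0.947
~ψ = 1 − 0.947 = 0.053
θ /\ θ = min(0.956, 0.956) = 0.956
~ψ /\ (θ /\ θ) = min(0.053, 0.956) = 0.053
~(~ψ /\ (θ /\ θ)) = 1 − 0.053 = 0.947
~~(ψ /\ (ψ -> ψ)) /\ ~(~ψ /\ (θ /\ θ)) = min(0.947, 0.947) = 0.947

0.947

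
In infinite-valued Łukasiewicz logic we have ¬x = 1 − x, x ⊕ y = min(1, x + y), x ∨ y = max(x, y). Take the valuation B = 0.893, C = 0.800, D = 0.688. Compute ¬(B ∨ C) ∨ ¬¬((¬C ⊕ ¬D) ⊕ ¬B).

0.619

B ∨ C = max(0.893, 0.800) = 0.893
¬(B ∨ C) = 1 − 0.893 = 0.107
¬C = 1 − 0.800 = 0.200
¬D = 1 − 0.688 = 0.312
¬C ⊕ ¬D = min(1, 0.200 + 0.312) = min(1, 0.512) = 0.512
¬B = 1 − 0.893 = 0.107
(¬C ⊕ ¬D) ⊕ ¬B = min(1, 0.512 + 0.107) = min(1, 0.619) = 0.619
¬((¬C ⊕ ¬D) ⊕ ¬B) = 1 − 0.619 = 0.381
¬¬((¬C ⊕ ¬D) ⊕ ¬B) = 1 − 0.381 = 0.619
¬(B ∨ C) ∨ ¬¬((¬C ⊕ ¬D) ⊕ ¬B) = max(0.107, 0.619) = 0.619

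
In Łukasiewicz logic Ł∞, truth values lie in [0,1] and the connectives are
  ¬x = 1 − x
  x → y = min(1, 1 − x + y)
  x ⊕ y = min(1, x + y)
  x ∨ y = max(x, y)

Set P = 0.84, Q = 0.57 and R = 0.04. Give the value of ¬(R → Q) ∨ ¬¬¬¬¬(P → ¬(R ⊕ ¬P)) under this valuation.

0.04

R → Q = min(1, 1 − 0.04 + 0.57) = min(1, 1.53) = 1.00
¬(R → Q) = 1 − 1.00 = 0.00
¬P = 1 − 0.84 = 0.16
R ⊕ ¬P = min(1, 0.04 + 0.16) = min(1, 0.20) = 0.20
¬(R ⊕ ¬P) = 1 − 0.20 = 0.80
P → ¬(R ⊕ ¬P) = min(1, 1 − 0.84 + 0.80) = min(1, 0.96) = 0.96
¬(P → ¬(R ⊕ ¬P)) = 1 − 0.96 = 0.04
¬¬(P → ¬(R ⊕ ¬P)) = 1 − 0.04 = 0.96
¬¬¬(P → ¬(R ⊕ ¬P)) = 1 − 0.96 = 0.04
¬¬¬¬(P → ¬(R ⊕ ¬P)) = 1 − 0.04 = 0.96
¬¬¬¬¬(P → ¬(R ⊕ ¬P)) = 1 − 0.96 = 0.04
¬(R → Q) ∨ ¬¬¬¬¬(P → ¬(R ⊕ ¬P)) = max(0.00, 0.04) = 0.04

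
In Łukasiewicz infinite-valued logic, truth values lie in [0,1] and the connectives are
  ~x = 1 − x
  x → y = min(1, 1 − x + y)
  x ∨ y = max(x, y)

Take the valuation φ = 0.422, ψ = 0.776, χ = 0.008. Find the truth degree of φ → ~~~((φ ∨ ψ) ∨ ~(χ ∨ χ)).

0.586

φ ∨ ψ = max(0.422, 0.776) = 0.776
χ ∨ χ = max(0.008, 0.008) = 0.008
~(χ ∨ χ) = 1 − 0.008 = 0.992
(φ ∨ ψ) ∨ ~(χ ∨ χ) = max(0.776, 0.992) = 0.992
~((φ ∨ ψ) ∨ ~(χ ∨ χ)) = 1 − 0.992 = 0.008
~~((φ ∨ ψ) ∨ ~(χ ∨ χ)) = 1 − 0.008 = 0.992
~~~((φ ∨ ψ) ∨ ~(χ ∨ χ)) = 1 − 0.992 = 0.008
φ → ~~~((φ ∨ ψ) ∨ ~(χ ∨ χ)) = min(1, 1 − 0.422 + 0.008) = min(1, 0.586) = 0.586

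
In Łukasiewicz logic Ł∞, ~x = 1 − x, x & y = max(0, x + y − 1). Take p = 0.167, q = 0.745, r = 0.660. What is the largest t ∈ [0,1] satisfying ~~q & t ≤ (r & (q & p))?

~q = 1 − 0.745 = 0.255
~~q = 1 − 0.255 = 0.745
So the left factor is ~~q = 0.745.
q & p = max(0, 0.745 + 0.167 − 1) = max(0, -0.088) = 0.000
r & (q & p) = max(0, 0.660 + 0.000 − 1) = max(0, -0.340) = 0.000
So the right-hand bound is r & (q & p) = 0.000.
The residuum of the Łukasiewicz t-norm gives the supremum: min(1, 1 − 0.745 + 0.000).
1 − 0.745 + 0.000 = 0.255, so t = min(1, 0.255) = 0.255.
Check: 0.745 & 0.255 = max(0, 0.000) = 0.000 ≤ 0.000.

0.255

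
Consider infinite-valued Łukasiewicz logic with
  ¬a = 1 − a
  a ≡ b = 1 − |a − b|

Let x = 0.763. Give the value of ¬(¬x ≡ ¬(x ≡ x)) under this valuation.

¬x = 1 − 0.763 = 0.237
x ≡ x = 1 − |0.763 − 0.763| = 1 − 0.000 = 1.000
¬(x ≡ x) = 1 − 1.000 = 0.000
¬x ≡ ¬(x ≡ x) = 1 − |0.237 − 0.000| = 1 − 0.237 = 0.763
¬(¬x ≡ ¬(x ≡ x)) = 1 − 0.763 = 0.237

0.237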